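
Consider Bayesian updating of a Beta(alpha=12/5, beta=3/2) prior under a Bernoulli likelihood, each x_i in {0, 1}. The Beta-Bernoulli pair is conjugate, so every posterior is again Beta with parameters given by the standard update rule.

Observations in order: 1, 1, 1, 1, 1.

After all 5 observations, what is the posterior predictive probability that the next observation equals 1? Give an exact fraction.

obs 1: x=1 → posterior Beta(17/5, 3/2)
obs 2: x=1 → posterior Beta(22/5, 3/2)
obs 3: x=1 → posterior Beta(27/5, 3/2)
obs 4: x=1 → posterior Beta(32/5, 3/2)
obs 5: x=1 → posterior Beta(37/5, 3/2)

74/89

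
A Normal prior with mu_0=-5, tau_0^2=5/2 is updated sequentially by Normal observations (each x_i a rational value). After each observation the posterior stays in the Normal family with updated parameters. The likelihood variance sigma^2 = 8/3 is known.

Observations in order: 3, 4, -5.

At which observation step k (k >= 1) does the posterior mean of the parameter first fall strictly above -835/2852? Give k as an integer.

k = 2

obs 1: x=3 → posterior Normal(-35/31, 40/31)
obs 2: x=4 → posterior Normal(25/46, 20/23)
obs 3: x=-5 → posterior Normal(-50/61, 40/61)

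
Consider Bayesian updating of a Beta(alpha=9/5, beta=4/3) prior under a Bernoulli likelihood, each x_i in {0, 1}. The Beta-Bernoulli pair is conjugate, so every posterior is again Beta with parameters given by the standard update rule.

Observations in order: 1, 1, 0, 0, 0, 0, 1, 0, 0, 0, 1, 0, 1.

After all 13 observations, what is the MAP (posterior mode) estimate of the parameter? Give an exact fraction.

87/212

obs 1: x=1 → posterior Beta(14/5, 4/3)
obs 2: x=1 → posterior Beta(19/5, 4/3)
obs 3: x=0 → posterior Beta(19/5, 7/3)
obs 4: x=0 → posterior Beta(19/5, 10/3)
obs 5: x=0 → posterior Beta(19/5, 13/3)
obs 6: x=0 → posterior Beta(19/5, 16/3)
obs 7: x=1 → posterior Beta(24/5, 16/3)
obs 8: x=0 → posterior Beta(24/5, 19/3)
obs 9: x=0 → posterior Beta(24/5, 22/3)
obs 10: x=0 → posterior Beta(24/5, 25/3)
obs 11: x=1 → posterior Beta(29/5, 25/3)
obs 12: x=0 → posterior Beta(29/5, 28/3)
obs 13: x=1 → posterior Beta(34/5, 28/3)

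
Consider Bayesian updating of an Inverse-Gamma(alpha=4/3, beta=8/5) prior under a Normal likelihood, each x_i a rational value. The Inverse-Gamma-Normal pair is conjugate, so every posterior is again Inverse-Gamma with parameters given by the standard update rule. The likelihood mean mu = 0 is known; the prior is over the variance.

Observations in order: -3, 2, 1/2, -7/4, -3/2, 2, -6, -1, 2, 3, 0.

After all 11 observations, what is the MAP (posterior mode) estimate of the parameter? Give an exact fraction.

18183/3760

obs 1: x=-3 → posterior Inverse-Gamma(11/6, 61/10)
obs 2: x=2 → posterior Inverse-Gamma(7/3, 81/10)
obs 3: x=1/2 → posterior Inverse-Gamma(17/6, 329/40)
obs 4: x=-7/4 → posterior Inverse-Gamma(10/3, 1561/160)
obs 5: x=-3/2 → posterior Inverse-Gamma(23/6, 1741/160)
obs 6: x=2 → posterior Inverse-Gamma(13/3, 2061/160)
obs 7: x=-6 → posterior Inverse-Gamma(29/6, 4941/160)
obs 8: x=-1 → posterior Inverse-Gamma(16/3, 5021/160)
obs 9: x=2 → posterior Inverse-Gamma(35/6, 5341/160)
obs 10: x=3 → posterior Inverse-Gamma(19/3, 6061/160)
obs 11: x=0 → posterior Inverse-Gamma(41/6, 6061/160)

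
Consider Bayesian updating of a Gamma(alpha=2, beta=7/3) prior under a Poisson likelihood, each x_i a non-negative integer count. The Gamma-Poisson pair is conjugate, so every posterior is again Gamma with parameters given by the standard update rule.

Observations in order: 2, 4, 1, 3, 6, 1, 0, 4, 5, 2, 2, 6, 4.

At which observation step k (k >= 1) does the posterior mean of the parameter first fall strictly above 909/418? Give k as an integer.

k = 5

obs 1: x=2 → posterior Gamma(4, 10/3)
obs 2: x=4 → posterior Gamma(8, 13/3)
obs 3: x=1 → posterior Gamma(9, 16/3)
obs 4: x=3 → posterior Gamma(12, 19/3)
obs 5: x=6 → posterior Gamma(18, 22/3)
obs 6: x=1 → posterior Gamma(19, 25/3)
obs 7: x=0 → posterior Gamma(19, 28/3)
obs 8: x=4 → posterior Gamma(23, 31/3)
obs 9: x=5 → posterior Gamma(28, 34/3)
obs 10: x=2 → posterior Gamma(30, 37/3)
obs 11: x=2 → posterior Gamma(32, 40/3)
obs 12: x=6 → posterior Gamma(38, 43/3)
obs 13: x=4 → posterior Gamma(42, 46/3)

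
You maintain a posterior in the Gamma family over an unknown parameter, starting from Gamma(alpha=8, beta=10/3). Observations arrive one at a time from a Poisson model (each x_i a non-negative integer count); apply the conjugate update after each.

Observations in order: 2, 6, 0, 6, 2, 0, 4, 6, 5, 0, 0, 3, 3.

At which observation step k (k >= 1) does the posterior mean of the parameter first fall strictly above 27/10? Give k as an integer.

obs 1: x=2 → posterior Gamma(10, 13/3)
obs 2: x=6 → posterior Gamma(16, 16/3)
obs 3: x=0 → posterior Gamma(16, 19/3)
obs 4: x=6 → posterior Gamma(22, 22/3)
obs 5: x=2 → posterior Gamma(24, 25/3)
obs 6: x=0 → posterior Gamma(24, 28/3)
obs 7: x=4 → posterior Gamma(28, 31/3)
obs 8: x=6 → posterior Gamma(34, 34/3)
obs 9: x=5 → posterior Gamma(39, 37/3)
obs 10: x=0 → posterior Gamma(39, 40/3)
obs 11: x=0 → posterior Gamma(39, 43/3)
obs 12: x=3 → posterior Gamma(42, 46/3)
obs 13: x=3 → posterior Gamma(45, 49/3)

k = 2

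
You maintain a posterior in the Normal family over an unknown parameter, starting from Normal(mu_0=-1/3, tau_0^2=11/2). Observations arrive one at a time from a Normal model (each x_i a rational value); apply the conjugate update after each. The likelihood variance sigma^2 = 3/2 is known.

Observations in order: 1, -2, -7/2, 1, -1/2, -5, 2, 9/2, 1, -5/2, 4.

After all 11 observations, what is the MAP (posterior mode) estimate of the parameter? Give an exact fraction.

obs 1: x=1 → posterior Normal(5/7, 33/28)
obs 2: x=-2 → posterior Normal(-12/25, 33/50)
obs 3: x=-7/2 → posterior Normal(-101/72, 11/24)
obs 4: x=1 → posterior Normal(-79/94, 33/94)
obs 5: x=-1/2 → posterior Normal(-45/58, 33/116)
obs 6: x=-5 → posterior Normal(-100/69, 11/46)
obs 7: x=2 → posterior Normal(-39/40, 33/160)
obs 8: x=9/2 → posterior Normal(-57/182, 33/182)
obs 9: x=1 → posterior Normal(-35/204, 11/68)
obs 10: x=-5/2 → posterior Normal(-45/113, 33/226)
obs 11: x=4 → posterior Normal(-1/124, 33/248)

-1/124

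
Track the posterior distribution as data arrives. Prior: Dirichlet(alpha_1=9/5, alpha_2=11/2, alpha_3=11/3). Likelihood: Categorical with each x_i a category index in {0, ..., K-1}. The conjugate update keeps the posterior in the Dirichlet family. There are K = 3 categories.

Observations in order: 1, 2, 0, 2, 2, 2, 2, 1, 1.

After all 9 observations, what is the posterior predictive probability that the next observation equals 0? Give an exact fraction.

obs 1: x=1 → posterior Dirichlet(9/5, 13/2, 11/3)
obs 2: x=2 → posterior Dirichlet(9/5, 13/2, 14/3)
obs 3: x=0 → posterior Dirichlet(14/5, 13/2, 14/3)
obs 4: x=2 → posterior Dirichlet(14/5, 13/2, 17/3)
obs 5: x=2 → posterior Dirichlet(14/5, 13/2, 20/3)
obs 6: x=2 → posterior Dirichlet(14/5, 13/2, 23/3)
obs 7: x=2 → posterior Dirichlet(14/5, 13/2, 26/3)
obs 8: x=1 → posterior Dirichlet(14/5, 15/2, 26/3)
obs 9: x=1 → posterior Dirichlet(14/5, 17/2, 26/3)

84/599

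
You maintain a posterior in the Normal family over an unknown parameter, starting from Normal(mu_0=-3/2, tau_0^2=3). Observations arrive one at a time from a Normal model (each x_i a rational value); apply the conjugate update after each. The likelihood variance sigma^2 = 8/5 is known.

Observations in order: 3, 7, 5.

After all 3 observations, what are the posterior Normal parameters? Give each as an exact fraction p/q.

mu_0=213/53, tau_0^2=24/53

obs 1: x=3 → posterior Normal(33/23, 24/23)
obs 2: x=7 → posterior Normal(69/19, 12/19)
obs 3: x=5 → posterior Normal(213/53, 24/53)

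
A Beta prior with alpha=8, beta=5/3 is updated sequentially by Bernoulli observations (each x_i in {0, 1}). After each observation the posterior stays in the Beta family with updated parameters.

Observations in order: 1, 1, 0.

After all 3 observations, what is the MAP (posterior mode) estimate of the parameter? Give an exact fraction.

27/32

obs 1: x=1 → posterior Beta(9, 5/3)
obs 2: x=1 → posterior Beta(10, 5/3)
obs 3: x=0 → posterior Beta(10, 8/3)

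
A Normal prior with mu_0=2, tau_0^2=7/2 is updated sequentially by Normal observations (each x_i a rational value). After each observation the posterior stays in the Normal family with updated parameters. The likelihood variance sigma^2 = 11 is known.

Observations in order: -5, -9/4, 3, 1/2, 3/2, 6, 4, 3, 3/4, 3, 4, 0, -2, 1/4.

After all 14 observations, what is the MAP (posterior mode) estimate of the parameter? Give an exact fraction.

obs 1: x=-5 → posterior Normal(9/29, 77/29)
obs 2: x=-9/4 → posterior Normal(-3/16, 77/36)
obs 3: x=3 → posterior Normal(57/172, 77/43)
obs 4: x=1/2 → posterior Normal(71/200, 77/50)
obs 5: x=3/2 → posterior Normal(113/228, 77/57)
obs 6: x=6 → posterior Normal(281/256, 77/64)
obs 7: x=4 → posterior Normal(393/284, 77/71)
obs 8: x=3 → posterior Normal(159/104, 77/78)
obs 9: x=3/4 → posterior Normal(249/170, 77/85)
obs 10: x=3 → posterior Normal(291/184, 77/92)
obs 11: x=4 → posterior Normal(347/198, 7/9)
obs 12: x=0 → posterior Normal(347/212, 77/106)
obs 13: x=-2 → posterior Normal(319/226, 77/113)
obs 14: x=1/4 → posterior Normal(43/32, 77/120)

43/32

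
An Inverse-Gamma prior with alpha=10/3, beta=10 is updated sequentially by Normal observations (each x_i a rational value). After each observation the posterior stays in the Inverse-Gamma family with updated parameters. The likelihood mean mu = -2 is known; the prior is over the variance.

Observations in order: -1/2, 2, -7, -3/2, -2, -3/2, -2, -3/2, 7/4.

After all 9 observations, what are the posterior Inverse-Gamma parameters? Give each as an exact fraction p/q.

alpha=47/6, beta=1249/32

obs 1: x=-1/2 → posterior Inverse-Gamma(23/6, 89/8)
obs 2: x=2 → posterior Inverse-Gamma(13/3, 153/8)
obs 3: x=-7 → posterior Inverse-Gamma(29/6, 253/8)
obs 4: x=-3/2 → posterior Inverse-Gamma(16/3, 127/4)
obs 5: x=-2 → posterior Inverse-Gamma(35/6, 127/4)
obs 6: x=-3/2 → posterior Inverse-Gamma(19/3, 255/8)
obs 7: x=-2 → posterior Inverse-Gamma(41/6, 255/8)
obs 8: x=-3/2 → posterior Inverse-Gamma(22/3, 32)
obs 9: x=7/4 → posterior Inverse-Gamma(47/6, 1249/32)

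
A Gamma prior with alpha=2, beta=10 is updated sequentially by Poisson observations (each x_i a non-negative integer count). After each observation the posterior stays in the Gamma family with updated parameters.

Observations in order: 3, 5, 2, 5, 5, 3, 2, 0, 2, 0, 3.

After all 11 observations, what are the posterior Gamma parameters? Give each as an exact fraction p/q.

obs 1: x=3 → posterior Gamma(5, 11)
obs 2: x=5 → posterior Gamma(10, 12)
obs 3: x=2 → posterior Gamma(12, 13)
obs 4: x=5 → posterior Gamma(17, 14)
obs 5: x=5 → posterior Gamma(22, 15)
obs 6: x=3 → posterior Gamma(25, 16)
obs 7: x=2 → posterior Gamma(27, 17)
obs 8: x=0 → posterior Gamma(27, 18)
obs 9: x=2 → posterior Gamma(29, 19)
obs 10: x=0 → posterior Gamma(29, 20)
obs 11: x=3 → posterior Gamma(32, 21)

alpha=32, beta=21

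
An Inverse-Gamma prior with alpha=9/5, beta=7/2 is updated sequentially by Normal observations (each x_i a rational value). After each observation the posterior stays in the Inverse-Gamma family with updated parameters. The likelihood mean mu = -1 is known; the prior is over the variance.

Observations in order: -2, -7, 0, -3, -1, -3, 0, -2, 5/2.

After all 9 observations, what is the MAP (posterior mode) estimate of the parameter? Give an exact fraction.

1345/292

obs 1: x=-2 → posterior Inverse-Gamma(23/10, 4)
obs 2: x=-7 → posterior Inverse-Gamma(14/5, 22)
obs 3: x=0 → posterior Inverse-Gamma(33/10, 45/2)
obs 4: x=-3 → posterior Inverse-Gamma(19/5, 49/2)
obs 5: x=-1 → posterior Inverse-Gamma(43/10, 49/2)
obs 6: x=-3 → posterior Inverse-Gamma(24/5, 53/2)
obs 7: x=0 → posterior Inverse-Gamma(53/10, 27)
obs 8: x=-2 → posterior Inverse-Gamma(29/5, 55/2)
obs 9: x=5/2 → posterior Inverse-Gamma(63/10, 269/8)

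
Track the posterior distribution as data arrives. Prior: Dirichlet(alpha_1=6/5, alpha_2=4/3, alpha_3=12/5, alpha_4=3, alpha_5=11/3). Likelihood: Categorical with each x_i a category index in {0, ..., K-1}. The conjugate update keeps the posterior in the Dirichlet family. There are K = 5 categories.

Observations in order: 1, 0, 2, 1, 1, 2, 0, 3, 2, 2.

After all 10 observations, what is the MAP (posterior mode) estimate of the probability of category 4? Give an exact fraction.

40/249

obs 1: x=1 → posterior Dirichlet(6/5, 7/3, 12/5, 3, 11/3)
obs 2: x=0 → posterior Dirichlet(11/5, 7/3, 12/5, 3, 11/3)
obs 3: x=2 → posterior Dirichlet(11/5, 7/3, 17/5, 3, 11/3)
obs 4: x=1 → posterior Dirichlet(11/5, 10/3, 17/5, 3, 11/3)
obs 5: x=1 → posterior Dirichlet(11/5, 13/3, 17/5, 3, 11/3)
obs 6: x=2 → posterior Dirichlet(11/5, 13/3, 22/5, 3, 11/3)
obs 7: x=0 → posterior Dirichlet(16/5, 13/3, 22/5, 3, 11/3)
obs 8: x=3 → posterior Dirichlet(16/5, 13/3, 22/5, 4, 11/3)
obs 9: x=2 → posterior Dirichlet(16/5, 13/3, 27/5, 4, 11/3)
obs 10: x=2 → posterior Dirichlet(16/5, 13/3, 32/5, 4, 11/3)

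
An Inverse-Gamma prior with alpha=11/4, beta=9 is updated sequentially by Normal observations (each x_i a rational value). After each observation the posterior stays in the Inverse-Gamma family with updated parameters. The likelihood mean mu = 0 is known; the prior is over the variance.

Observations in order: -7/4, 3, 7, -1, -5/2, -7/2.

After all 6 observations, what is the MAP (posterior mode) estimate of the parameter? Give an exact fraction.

1577/216

obs 1: x=-7/4 → posterior Inverse-Gamma(13/4, 337/32)
obs 2: x=3 → posterior Inverse-Gamma(15/4, 481/32)
obs 3: x=7 → posterior Inverse-Gamma(17/4, 1265/32)
obs 4: x=-1 → posterior Inverse-Gamma(19/4, 1281/32)
obs 5: x=-5/2 → posterior Inverse-Gamma(21/4, 1381/32)
obs 6: x=-7/2 → posterior Inverse-Gamma(23/4, 1577/32)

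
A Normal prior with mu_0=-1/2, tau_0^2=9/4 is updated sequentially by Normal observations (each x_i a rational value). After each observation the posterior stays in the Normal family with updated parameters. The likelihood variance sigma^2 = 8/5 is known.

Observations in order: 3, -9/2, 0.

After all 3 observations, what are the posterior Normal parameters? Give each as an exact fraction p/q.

obs 1: x=3 → posterior Normal(17/11, 72/77)
obs 2: x=-9/2 → posterior Normal(-167/244, 36/61)
obs 3: x=0 → posterior Normal(-1/2, 72/167)

mu_0=-1/2, tau_0^2=72/167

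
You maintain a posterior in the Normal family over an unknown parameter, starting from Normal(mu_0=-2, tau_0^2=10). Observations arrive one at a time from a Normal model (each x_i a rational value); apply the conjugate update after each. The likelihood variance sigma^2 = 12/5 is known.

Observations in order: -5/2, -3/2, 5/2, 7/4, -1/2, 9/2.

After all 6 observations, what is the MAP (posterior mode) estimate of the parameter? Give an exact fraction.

29/48

obs 1: x=-5/2 → posterior Normal(-149/62, 60/31)
obs 2: x=-3/2 → posterior Normal(-2, 15/14)
obs 3: x=5/2 → posterior Normal(-11/18, 20/27)
obs 4: x=7/4 → posterior Normal(-23/424, 30/53)
obs 5: x=-1/2 → posterior Normal(-73/524, 60/131)
obs 6: x=9/2 → posterior Normal(29/48, 5/13)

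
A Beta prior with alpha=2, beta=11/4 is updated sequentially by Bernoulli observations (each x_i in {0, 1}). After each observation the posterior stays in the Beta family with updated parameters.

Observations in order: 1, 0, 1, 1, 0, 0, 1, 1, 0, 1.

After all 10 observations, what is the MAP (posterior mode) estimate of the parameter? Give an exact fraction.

obs 1: x=1 → posterior Beta(3, 11/4)
obs 2: x=0 → posterior Beta(3, 15/4)
obs 3: x=1 → posterior Beta(4, 15/4)
obs 4: x=1 → posterior Beta(5, 15/4)
obs 5: x=0 → posterior Beta(5, 19/4)
obs 6: x=0 → posterior Beta(5, 23/4)
obs 7: x=1 → posterior Beta(6, 23/4)
obs 8: x=1 → posterior Beta(7, 23/4)
obs 9: x=0 → posterior Beta(7, 27/4)
obs 10: x=1 → posterior Beta(8, 27/4)

28/51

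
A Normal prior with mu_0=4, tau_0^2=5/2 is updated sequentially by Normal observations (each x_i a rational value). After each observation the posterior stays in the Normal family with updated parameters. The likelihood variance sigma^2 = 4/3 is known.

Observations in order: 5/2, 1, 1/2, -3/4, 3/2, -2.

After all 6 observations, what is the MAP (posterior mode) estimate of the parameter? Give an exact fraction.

obs 1: x=5/2 → posterior Normal(139/46, 20/23)
obs 2: x=1 → posterior Normal(169/76, 10/19)
obs 3: x=1/2 → posterior Normal(92/53, 20/53)
obs 4: x=-3/4 → posterior Normal(19/16, 5/17)
obs 5: x=3/2 → posterior Normal(413/332, 20/83)
obs 6: x=-2 → posterior Normal(293/392, 10/49)

293/392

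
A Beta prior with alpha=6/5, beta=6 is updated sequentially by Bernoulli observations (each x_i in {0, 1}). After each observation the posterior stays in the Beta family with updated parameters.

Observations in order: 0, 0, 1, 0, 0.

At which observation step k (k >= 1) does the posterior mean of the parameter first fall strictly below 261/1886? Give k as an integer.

obs 1: x=0 → posterior Beta(6/5, 7)
obs 2: x=0 → posterior Beta(6/5, 8)
obs 3: x=1 → posterior Beta(11/5, 8)
obs 4: x=0 → posterior Beta(11/5, 9)
obs 5: x=0 → posterior Beta(11/5, 10)

k = 2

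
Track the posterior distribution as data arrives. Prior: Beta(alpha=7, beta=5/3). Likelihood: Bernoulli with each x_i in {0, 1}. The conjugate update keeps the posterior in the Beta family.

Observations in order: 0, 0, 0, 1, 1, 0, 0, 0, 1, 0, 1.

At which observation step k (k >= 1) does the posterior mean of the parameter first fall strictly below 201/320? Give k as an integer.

obs 1: x=0 → posterior Beta(7, 8/3)
obs 2: x=0 → posterior Beta(7, 11/3)
obs 3: x=0 → posterior Beta(7, 14/3)
obs 4: x=1 → posterior Beta(8, 14/3)
obs 5: x=1 → posterior Beta(9, 14/3)
obs 6: x=0 → posterior Beta(9, 17/3)
obs 7: x=0 → posterior Beta(9, 20/3)
obs 8: x=0 → posterior Beta(9, 23/3)
obs 9: x=1 → posterior Beta(10, 23/3)
obs 10: x=0 → posterior Beta(10, 26/3)
obs 11: x=1 → posterior Beta(11, 26/3)

k = 3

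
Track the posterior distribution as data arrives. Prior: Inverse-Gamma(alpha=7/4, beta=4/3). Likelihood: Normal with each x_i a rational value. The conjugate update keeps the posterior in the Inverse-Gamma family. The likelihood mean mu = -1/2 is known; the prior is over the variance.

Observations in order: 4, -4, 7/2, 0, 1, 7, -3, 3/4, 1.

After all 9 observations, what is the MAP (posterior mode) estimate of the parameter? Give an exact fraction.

5759/696

obs 1: x=4 → posterior Inverse-Gamma(9/4, 275/24)
obs 2: x=-4 → posterior Inverse-Gamma(11/4, 211/12)
obs 3: x=7/2 → posterior Inverse-Gamma(13/4, 307/12)
obs 4: x=0 → posterior Inverse-Gamma(15/4, 617/24)
obs 5: x=1 → posterior Inverse-Gamma(17/4, 161/6)
obs 6: x=7 → posterior Inverse-Gamma(19/4, 1319/24)
obs 7: x=-3 → posterior Inverse-Gamma(21/4, 697/12)
obs 8: x=3/4 → posterior Inverse-Gamma(23/4, 5651/96)
obs 9: x=1 → posterior Inverse-Gamma(25/4, 5759/96)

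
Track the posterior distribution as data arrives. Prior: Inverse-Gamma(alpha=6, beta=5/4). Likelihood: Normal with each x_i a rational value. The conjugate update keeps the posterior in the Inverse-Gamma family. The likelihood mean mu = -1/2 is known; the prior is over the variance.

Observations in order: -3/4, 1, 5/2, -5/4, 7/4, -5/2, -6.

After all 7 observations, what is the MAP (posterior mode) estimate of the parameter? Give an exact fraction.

obs 1: x=-3/4 → posterior Inverse-Gamma(13/2, 41/32)
obs 2: x=1 → posterior Inverse-Gamma(7, 77/32)
obs 3: x=5/2 → posterior Inverse-Gamma(15/2, 221/32)
obs 4: x=-5/4 → posterior Inverse-Gamma(8, 115/16)
obs 5: x=7/4 → posterior Inverse-Gamma(17/2, 311/32)
obs 6: x=-5/2 → posterior Inverse-Gamma(9, 375/32)
obs 7: x=-6 → posterior Inverse-Gamma(19/2, 859/32)

859/336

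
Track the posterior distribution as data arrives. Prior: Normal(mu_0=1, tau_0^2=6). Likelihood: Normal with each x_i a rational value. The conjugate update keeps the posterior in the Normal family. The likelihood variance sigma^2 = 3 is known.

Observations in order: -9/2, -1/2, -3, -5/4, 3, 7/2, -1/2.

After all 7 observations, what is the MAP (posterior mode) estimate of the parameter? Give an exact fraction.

-11/30

obs 1: x=-9/2 → posterior Normal(-8/3, 2)
obs 2: x=-1/2 → posterior Normal(-9/5, 6/5)
obs 3: x=-3 → posterior Normal(-15/7, 6/7)
obs 4: x=-5/4 → posterior Normal(-35/18, 2/3)
obs 5: x=3 → posterior Normal(-23/22, 6/11)
obs 6: x=7/2 → posterior Normal(-9/26, 6/13)
obs 7: x=-1/2 → posterior Normal(-11/30, 2/5)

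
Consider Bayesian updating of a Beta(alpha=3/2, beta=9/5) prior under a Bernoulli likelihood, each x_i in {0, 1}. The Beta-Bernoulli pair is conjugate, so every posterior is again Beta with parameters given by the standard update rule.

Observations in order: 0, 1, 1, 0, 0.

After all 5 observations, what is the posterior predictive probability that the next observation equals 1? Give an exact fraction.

obs 1: x=0 → posterior Beta(3/2, 14/5)
obs 2: x=1 → posterior Beta(5/2, 14/5)
obs 3: x=1 → posterior Beta(7/2, 14/5)
obs 4: x=0 → posterior Beta(7/2, 19/5)
obs 5: x=0 → posterior Beta(7/2, 24/5)

35/83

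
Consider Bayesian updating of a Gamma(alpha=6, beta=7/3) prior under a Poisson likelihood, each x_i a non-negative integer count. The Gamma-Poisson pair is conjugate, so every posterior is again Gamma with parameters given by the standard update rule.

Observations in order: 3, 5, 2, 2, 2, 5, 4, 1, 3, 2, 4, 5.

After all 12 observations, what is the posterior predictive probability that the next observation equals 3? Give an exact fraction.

obs 1: x=3 → posterior Gamma(9, 10/3)
obs 2: x=5 → posterior Gamma(14, 13/3)
obs 3: x=2 → posterior Gamma(16, 16/3)
obs 4: x=2 → posterior Gamma(18, 19/3)
obs 5: x=2 → posterior Gamma(20, 22/3)
obs 6: x=5 → posterior Gamma(25, 25/3)
obs 7: x=4 → posterior Gamma(29, 28/3)
obs 8: x=1 → posterior Gamma(30, 31/3)
obs 9: x=3 → posterior Gamma(33, 34/3)
obs 10: x=2 → posterior Gamma(35, 37/3)
obs 11: x=4 → posterior Gamma(39, 40/3)
obs 12: x=5 → posterior Gamma(44, 43/3)

3322459945055153197450367862591276940406284000285851394991342473475574298455/15340173150397137115330216823820198949894085322539426640041329877182576590848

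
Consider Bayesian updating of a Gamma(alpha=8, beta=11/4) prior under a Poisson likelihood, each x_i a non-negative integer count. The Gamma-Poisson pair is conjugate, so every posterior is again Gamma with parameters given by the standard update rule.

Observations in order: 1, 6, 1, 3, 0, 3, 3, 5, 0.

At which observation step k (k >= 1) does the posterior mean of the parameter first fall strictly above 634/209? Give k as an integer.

obs 1: x=1 → posterior Gamma(9, 15/4)
obs 2: x=6 → posterior Gamma(15, 19/4)
obs 3: x=1 → posterior Gamma(16, 23/4)
obs 4: x=3 → posterior Gamma(19, 27/4)
obs 5: x=0 → posterior Gamma(19, 31/4)
obs 6: x=3 → posterior Gamma(22, 35/4)
obs 7: x=3 → posterior Gamma(25, 39/4)
obs 8: x=5 → posterior Gamma(30, 43/4)
obs 9: x=0 → posterior Gamma(30, 47/4)

k = 2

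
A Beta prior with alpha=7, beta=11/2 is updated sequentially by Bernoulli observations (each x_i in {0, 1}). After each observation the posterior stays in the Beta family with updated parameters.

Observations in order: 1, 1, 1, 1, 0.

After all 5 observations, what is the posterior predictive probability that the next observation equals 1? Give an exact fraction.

22/35

obs 1: x=1 → posterior Beta(8, 11/2)
obs 2: x=1 → posterior Beta(9, 11/2)
obs 3: x=1 → posterior Beta(10, 11/2)
obs 4: x=1 → posterior Beta(11, 11/2)
obs 5: x=0 → posterior Beta(11, 13/2)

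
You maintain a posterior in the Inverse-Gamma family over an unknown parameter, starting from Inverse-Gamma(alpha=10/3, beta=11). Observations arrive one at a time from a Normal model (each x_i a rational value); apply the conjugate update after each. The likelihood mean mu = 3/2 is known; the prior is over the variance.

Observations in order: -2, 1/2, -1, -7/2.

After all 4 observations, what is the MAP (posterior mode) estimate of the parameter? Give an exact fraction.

21/4

obs 1: x=-2 → posterior Inverse-Gamma(23/6, 137/8)
obs 2: x=1/2 → posterior Inverse-Gamma(13/3, 141/8)
obs 3: x=-1 → posterior Inverse-Gamma(29/6, 83/4)
obs 4: x=-7/2 → posterior Inverse-Gamma(16/3, 133/4)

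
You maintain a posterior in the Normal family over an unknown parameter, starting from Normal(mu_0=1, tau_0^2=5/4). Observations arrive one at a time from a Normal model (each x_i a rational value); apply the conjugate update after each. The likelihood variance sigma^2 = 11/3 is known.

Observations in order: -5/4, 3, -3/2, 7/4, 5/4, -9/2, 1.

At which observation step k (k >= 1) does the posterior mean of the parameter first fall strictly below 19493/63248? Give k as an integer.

k = 6

obs 1: x=-5/4 → posterior Normal(101/236, 55/59)
obs 2: x=3 → posterior Normal(281/296, 55/74)
obs 3: x=-3/2 → posterior Normal(191/356, 55/89)
obs 4: x=7/4 → posterior Normal(37/52, 55/104)
obs 5: x=5/4 → posterior Normal(53/68, 55/119)
obs 6: x=-9/2 → posterior Normal(101/536, 55/134)
obs 7: x=1 → posterior Normal(161/596, 55/149)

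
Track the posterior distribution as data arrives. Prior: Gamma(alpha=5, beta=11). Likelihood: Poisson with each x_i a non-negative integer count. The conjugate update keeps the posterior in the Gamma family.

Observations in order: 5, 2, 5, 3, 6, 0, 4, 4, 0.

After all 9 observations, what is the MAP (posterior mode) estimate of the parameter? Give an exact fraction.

33/20

obs 1: x=5 → posterior Gamma(10, 12)
obs 2: x=2 → posterior Gamma(12, 13)
obs 3: x=5 → posterior Gamma(17, 14)
obs 4: x=3 → posterior Gamma(20, 15)
obs 5: x=6 → posterior Gamma(26, 16)
obs 6: x=0 → posterior Gamma(26, 17)
obs 7: x=4 → posterior Gamma(30, 18)
obs 8: x=4 → posterior Gamma(34, 19)
obs 9: x=0 → posterior Gamma(34, 20)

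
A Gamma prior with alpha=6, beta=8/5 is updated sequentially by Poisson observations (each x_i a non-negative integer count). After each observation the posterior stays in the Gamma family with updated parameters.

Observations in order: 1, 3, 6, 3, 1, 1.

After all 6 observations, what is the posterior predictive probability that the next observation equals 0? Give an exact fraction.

1497805872312349005025129621618688/20083415214428110320965436874242043

obs 1: x=1 → posterior Gamma(7, 13/5)
obs 2: x=3 → posterior Gamma(10, 18/5)
obs 3: x=6 → posterior Gamma(16, 23/5)
obs 4: x=3 → posterior Gamma(19, 28/5)
obs 5: x=1 → posterior Gamma(20, 33/5)
obs 6: x=1 → posterior Gamma(21, 38/5)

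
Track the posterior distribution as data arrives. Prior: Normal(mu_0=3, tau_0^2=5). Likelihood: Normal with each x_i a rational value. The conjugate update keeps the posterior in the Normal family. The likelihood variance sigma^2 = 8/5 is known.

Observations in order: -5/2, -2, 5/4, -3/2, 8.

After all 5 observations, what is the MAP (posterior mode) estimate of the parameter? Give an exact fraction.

obs 1: x=-5/2 → posterior Normal(-7/6, 40/33)
obs 2: x=-2 → posterior Normal(-177/116, 20/29)
obs 3: x=5/4 → posterior Normal(-229/332, 40/83)
obs 4: x=-3/2 → posterior Normal(-379/432, 10/27)
obs 5: x=8 → posterior Normal(421/532, 40/133)

421/532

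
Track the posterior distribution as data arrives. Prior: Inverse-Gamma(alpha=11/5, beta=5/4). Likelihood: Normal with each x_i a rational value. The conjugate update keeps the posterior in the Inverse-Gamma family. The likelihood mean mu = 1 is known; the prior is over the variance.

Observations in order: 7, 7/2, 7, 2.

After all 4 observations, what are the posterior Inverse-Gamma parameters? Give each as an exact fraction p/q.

alpha=21/5, beta=327/8

obs 1: x=7 → posterior Inverse-Gamma(27/10, 77/4)
obs 2: x=7/2 → posterior Inverse-Gamma(16/5, 179/8)
obs 3: x=7 → posterior Inverse-Gamma(37/10, 323/8)
obs 4: x=2 → posterior Inverse-Gamma(21/5, 327/8)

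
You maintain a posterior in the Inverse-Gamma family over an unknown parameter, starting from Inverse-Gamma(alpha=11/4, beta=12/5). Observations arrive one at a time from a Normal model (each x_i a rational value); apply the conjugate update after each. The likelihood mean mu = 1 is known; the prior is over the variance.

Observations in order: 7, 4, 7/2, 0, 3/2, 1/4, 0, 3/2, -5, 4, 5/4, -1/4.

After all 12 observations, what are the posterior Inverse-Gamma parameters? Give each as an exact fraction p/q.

obs 1: x=7 → posterior Inverse-Gamma(13/4, 102/5)
obs 2: x=4 → posterior Inverse-Gamma(15/4, 249/10)
obs 3: x=7/2 → posterior Inverse-Gamma(17/4, 1121/40)
obs 4: x=0 → posterior Inverse-Gamma(19/4, 1141/40)
obs 5: x=3/2 → posterior Inverse-Gamma(21/4, 573/20)
obs 6: x=1/4 → posterior Inverse-Gamma(23/4, 4629/160)
obs 7: x=0 → posterior Inverse-Gamma(25/4, 4709/160)
obs 8: x=3/2 → posterior Inverse-Gamma(27/4, 4729/160)
obs 9: x=-5 → posterior Inverse-Gamma(29/4, 7609/160)
obs 10: x=4 → posterior Inverse-Gamma(31/4, 8329/160)
obs 11: x=5/4 → posterior Inverse-Gamma(33/4, 4167/80)
obs 12: x=-1/4 → posterior Inverse-Gamma(35/4, 8459/160)

alpha=35/4, beta=8459/160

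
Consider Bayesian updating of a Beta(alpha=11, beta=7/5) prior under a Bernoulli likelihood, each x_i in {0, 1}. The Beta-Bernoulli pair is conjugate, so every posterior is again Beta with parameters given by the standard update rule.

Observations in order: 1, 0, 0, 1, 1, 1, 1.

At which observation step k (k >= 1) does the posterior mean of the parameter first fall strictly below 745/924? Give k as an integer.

k = 3

obs 1: x=1 → posterior Beta(12, 7/5)
obs 2: x=0 → posterior Beta(12, 12/5)
obs 3: x=0 → posterior Beta(12, 17/5)
obs 4: x=1 → posterior Beta(13, 17/5)
obs 5: x=1 → posterior Beta(14, 17/5)
obs 6: x=1 → posterior Beta(15, 17/5)
obs 7: x=1 → posterior Beta(16, 17/5)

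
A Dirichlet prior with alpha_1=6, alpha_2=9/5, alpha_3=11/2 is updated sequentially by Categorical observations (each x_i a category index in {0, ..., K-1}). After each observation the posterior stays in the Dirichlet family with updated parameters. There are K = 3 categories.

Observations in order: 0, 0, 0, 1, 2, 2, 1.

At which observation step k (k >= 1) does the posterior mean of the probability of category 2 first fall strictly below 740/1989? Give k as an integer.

k = 2

obs 1: x=0 → posterior Dirichlet(7, 9/5, 11/2)
obs 2: x=0 → posterior Dirichlet(8, 9/5, 11/2)
obs 3: x=0 → posterior Dirichlet(9, 9/5, 11/2)
obs 4: x=1 → posterior Dirichlet(9, 14/5, 11/2)
obs 5: x=2 → posterior Dirichlet(9, 14/5, 13/2)
obs 6: x=2 → posterior Dirichlet(9, 14/5, 15/2)
obs 7: x=1 → posterior Dirichlet(9, 19/5, 15/2)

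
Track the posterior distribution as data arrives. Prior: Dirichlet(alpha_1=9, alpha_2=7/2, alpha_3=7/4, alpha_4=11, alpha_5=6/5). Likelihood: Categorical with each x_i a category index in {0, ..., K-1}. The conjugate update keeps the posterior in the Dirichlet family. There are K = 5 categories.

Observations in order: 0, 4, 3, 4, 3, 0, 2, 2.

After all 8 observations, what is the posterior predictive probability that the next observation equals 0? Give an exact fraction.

220/689

obs 1: x=0 → posterior Dirichlet(10, 7/2, 7/4, 11, 6/5)
obs 2: x=4 → posterior Dirichlet(10, 7/2, 7/4, 11, 11/5)
obs 3: x=3 → posterior Dirichlet(10, 7/2, 7/4, 12, 11/5)
obs 4: x=4 → posterior Dirichlet(10, 7/2, 7/4, 12, 16/5)
obs 5: x=3 → posterior Dirichlet(10, 7/2, 7/4, 13, 16/5)
obs 6: x=0 → posterior Dirichlet(11, 7/2, 7/4, 13, 16/5)
obs 7: x=2 → posterior Dirichlet(11, 7/2, 11/4, 13, 16/5)
obs 8: x=2 → posterior Dirichlet(11, 7/2, 15/4, 13, 16/5)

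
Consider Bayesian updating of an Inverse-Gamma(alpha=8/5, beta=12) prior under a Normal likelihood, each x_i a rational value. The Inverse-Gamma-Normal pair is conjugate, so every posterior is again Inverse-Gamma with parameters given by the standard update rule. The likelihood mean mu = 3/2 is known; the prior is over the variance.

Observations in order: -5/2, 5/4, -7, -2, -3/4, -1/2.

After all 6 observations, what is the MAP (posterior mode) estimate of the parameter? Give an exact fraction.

obs 1: x=-5/2 → posterior Inverse-Gamma(21/10, 20)
obs 2: x=5/4 → posterior Inverse-Gamma(13/5, 641/32)
obs 3: x=-7 → posterior Inverse-Gamma(31/10, 1797/32)
obs 4: x=-2 → posterior Inverse-Gamma(18/5, 1993/32)
obs 5: x=-3/4 → posterior Inverse-Gamma(41/10, 1037/16)
obs 6: x=-1/2 → posterior Inverse-Gamma(23/5, 1069/16)

5345/448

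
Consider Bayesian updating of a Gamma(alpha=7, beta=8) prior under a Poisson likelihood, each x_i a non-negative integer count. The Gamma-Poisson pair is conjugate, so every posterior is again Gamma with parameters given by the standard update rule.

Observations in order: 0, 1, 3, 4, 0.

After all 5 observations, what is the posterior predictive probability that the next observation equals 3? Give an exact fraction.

4350800906197714345/53359856776329592832

obs 1: x=0 → posterior Gamma(7, 9)
obs 2: x=1 → posterior Gamma(8, 10)
obs 3: x=3 → posterior Gamma(11, 11)
obs 4: x=4 → posterior Gamma(15, 12)
obs 5: x=0 → posterior Gamma(15, 13)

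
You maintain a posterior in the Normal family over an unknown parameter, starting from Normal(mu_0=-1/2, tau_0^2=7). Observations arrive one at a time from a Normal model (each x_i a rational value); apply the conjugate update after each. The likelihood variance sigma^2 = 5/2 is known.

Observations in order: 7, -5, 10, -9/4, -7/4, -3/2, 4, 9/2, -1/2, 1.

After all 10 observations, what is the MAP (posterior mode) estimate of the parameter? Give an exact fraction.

obs 1: x=7 → posterior Normal(191/38, 35/19)
obs 2: x=-5 → posterior Normal(17/22, 35/33)
obs 3: x=10 → posterior Normal(331/94, 35/47)
obs 4: x=-9/4 → posterior Normal(134/61, 35/61)
obs 5: x=-7/4 → posterior Normal(73/50, 7/15)
obs 6: x=-3/2 → posterior Normal(177/178, 35/89)
obs 7: x=4 → posterior Normal(289/206, 35/103)
obs 8: x=9/2 → posterior Normal(415/234, 35/117)
obs 9: x=-1/2 → posterior Normal(401/262, 35/131)
obs 10: x=1 → posterior Normal(429/290, 7/29)

429/290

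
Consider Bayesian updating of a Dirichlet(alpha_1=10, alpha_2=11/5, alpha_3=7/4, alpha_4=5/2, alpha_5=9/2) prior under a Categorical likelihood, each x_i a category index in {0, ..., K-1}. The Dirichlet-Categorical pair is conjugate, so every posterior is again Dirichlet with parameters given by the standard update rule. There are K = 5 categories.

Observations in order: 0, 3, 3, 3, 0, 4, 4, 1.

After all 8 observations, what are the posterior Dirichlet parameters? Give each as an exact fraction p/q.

obs 1: x=0 → posterior Dirichlet(11, 11/5, 7/4, 5/2, 9/2)
obs 2: x=3 → posterior Dirichlet(11, 11/5, 7/4, 7/2, 9/2)
obs 3: x=3 → posterior Dirichlet(11, 11/5, 7/4, 9/2, 9/2)
obs 4: x=3 → posterior Dirichlet(11, 11/5, 7/4, 11/2, 9/2)
obs 5: x=0 → posterior Dirichlet(12, 11/5, 7/4, 11/2, 9/2)
obs 6: x=4 → posterior Dirichlet(12, 11/5, 7/4, 11/2, 11/2)
obs 7: x=4 → posterior Dirichlet(12, 11/5, 7/4, 11/2, 13/2)
obs 8: x=1 → posterior Dirichlet(12, 16/5, 7/4, 11/2, 13/2)

alpha_1=12, alpha_2=16/5, alpha_3=7/4, alpha_4=11/2, alpha_5=13/2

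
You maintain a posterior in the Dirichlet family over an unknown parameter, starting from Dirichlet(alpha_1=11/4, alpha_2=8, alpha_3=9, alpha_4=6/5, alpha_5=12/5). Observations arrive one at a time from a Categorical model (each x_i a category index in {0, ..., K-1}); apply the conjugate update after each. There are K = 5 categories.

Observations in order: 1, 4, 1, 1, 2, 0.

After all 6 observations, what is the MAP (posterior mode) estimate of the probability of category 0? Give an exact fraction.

obs 1: x=1 → posterior Dirichlet(11/4, 9, 9, 6/5, 12/5)
obs 2: x=4 → posterior Dirichlet(11/4, 9, 9, 6/5, 17/5)
obs 3: x=1 → posterior Dirichlet(11/4, 10, 9, 6/5, 17/5)
obs 4: x=1 → posterior Dirichlet(11/4, 11, 9, 6/5, 17/5)
obs 5: x=2 → posterior Dirichlet(11/4, 11, 10, 6/5, 17/5)
obs 6: x=0 → posterior Dirichlet(15/4, 11, 10, 6/5, 17/5)

55/487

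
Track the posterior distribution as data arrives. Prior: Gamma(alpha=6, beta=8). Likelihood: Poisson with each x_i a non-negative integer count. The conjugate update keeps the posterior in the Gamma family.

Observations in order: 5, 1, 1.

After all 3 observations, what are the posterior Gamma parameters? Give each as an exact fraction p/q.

obs 1: x=5 → posterior Gamma(11, 9)
obs 2: x=1 → posterior Gamma(12, 10)
obs 3: x=1 → posterior Gamma(13, 11)

alpha=13, beta=11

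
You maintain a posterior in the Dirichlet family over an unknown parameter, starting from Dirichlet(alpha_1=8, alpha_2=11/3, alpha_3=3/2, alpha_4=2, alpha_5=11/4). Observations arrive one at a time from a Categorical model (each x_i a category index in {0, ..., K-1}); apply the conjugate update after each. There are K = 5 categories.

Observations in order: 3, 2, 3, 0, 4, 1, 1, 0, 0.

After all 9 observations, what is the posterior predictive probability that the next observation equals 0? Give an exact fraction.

132/323

obs 1: x=3 → posterior Dirichlet(8, 11/3, 3/2, 3, 11/4)
obs 2: x=2 → posterior Dirichlet(8, 11/3, 5/2, 3, 11/4)
obs 3: x=3 → posterior Dirichlet(8, 11/3, 5/2, 4, 11/4)
obs 4: x=0 → posterior Dirichlet(9, 11/3, 5/2, 4, 11/4)
obs 5: x=4 → posterior Dirichlet(9, 11/3, 5/2, 4, 15/4)
obs 6: x=1 → posterior Dirichlet(9, 14/3, 5/2, 4, 15/4)
obs 7: x=1 → posterior Dirichlet(9, 17/3, 5/2, 4, 15/4)
obs 8: x=0 → posterior Dirichlet(10, 17/3, 5/2, 4, 15/4)
obs 9: x=0 → posterior Dirichlet(11, 17/3, 5/2, 4, 15/4)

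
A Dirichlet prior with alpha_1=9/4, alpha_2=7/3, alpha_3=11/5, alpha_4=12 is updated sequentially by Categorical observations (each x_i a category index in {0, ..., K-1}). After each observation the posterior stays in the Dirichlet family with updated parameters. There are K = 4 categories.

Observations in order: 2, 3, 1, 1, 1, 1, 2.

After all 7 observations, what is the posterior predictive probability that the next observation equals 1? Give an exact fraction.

obs 1: x=2 → posterior Dirichlet(9/4, 7/3, 16/5, 12)
obs 2: x=3 → posterior Dirichlet(9/4, 7/3, 16/5, 13)
obs 3: x=1 → posterior Dirichlet(9/4, 10/3, 16/5, 13)
obs 4: x=1 → posterior Dirichlet(9/4, 13/3, 16/5, 13)
obs 5: x=1 → posterior Dirichlet(9/4, 16/3, 16/5, 13)
obs 6: x=1 → posterior Dirichlet(9/4, 19/3, 16/5, 13)
obs 7: x=2 → posterior Dirichlet(9/4, 19/3, 21/5, 13)

380/1547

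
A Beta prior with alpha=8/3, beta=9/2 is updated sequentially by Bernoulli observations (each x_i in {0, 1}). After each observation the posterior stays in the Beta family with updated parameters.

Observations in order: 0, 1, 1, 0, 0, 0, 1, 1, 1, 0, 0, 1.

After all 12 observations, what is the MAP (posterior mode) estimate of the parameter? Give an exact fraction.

obs 1: x=0 → posterior Beta(8/3, 11/2)
obs 2: x=1 → posterior Beta(11/3, 11/2)
obs 3: x=1 → posterior Beta(14/3, 11/2)
obs 4: x=0 → posterior Beta(14/3, 13/2)
obs 5: x=0 → posterior Beta(14/3, 15/2)
obs 6: x=0 → posterior Beta(14/3, 17/2)
obs 7: x=1 → posterior Beta(17/3, 17/2)
obs 8: x=1 → posterior Beta(20/3, 17/2)
obs 9: x=1 → posterior Beta(23/3, 17/2)
obs 10: x=0 → posterior Beta(23/3, 19/2)
obs 11: x=0 → posterior Beta(23/3, 21/2)
obs 12: x=1 → posterior Beta(26/3, 21/2)

46/103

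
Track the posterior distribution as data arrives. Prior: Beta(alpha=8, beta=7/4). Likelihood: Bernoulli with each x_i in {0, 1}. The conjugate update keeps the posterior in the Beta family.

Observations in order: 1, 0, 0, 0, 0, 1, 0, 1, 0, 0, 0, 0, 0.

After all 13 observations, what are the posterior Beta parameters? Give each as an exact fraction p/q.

obs 1: x=1 → posterior Beta(9, 7/4)
obs 2: x=0 → posterior Beta(9, 11/4)
obs 3: x=0 → posterior Beta(9, 15/4)
obs 4: x=0 → posterior Beta(9, 19/4)
obs 5: x=0 → posterior Beta(9, 23/4)
obs 6: x=1 → posterior Beta(10, 23/4)
obs 7: x=0 → posterior Beta(10, 27/4)
obs 8: x=1 → posterior Beta(11, 27/4)
obs 9: x=0 → posterior Beta(11, 31/4)
obs 10: x=0 → posterior Beta(11, 35/4)
obs 11: x=0 → posterior Beta(11, 39/4)
obs 12: x=0 → posterior Beta(11, 43/4)
obs 13: x=0 → posterior Beta(11, 47/4)

alpha=11, beta=47/4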